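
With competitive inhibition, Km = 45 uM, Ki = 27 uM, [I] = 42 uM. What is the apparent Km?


Km_app = Km * (1 + [I]/Ki)
Km_app = 45 * (1 + 42/27)
Km_app = 115.0 uM

115.0 uM


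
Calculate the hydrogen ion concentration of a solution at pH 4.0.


[H+] = 10^(-pH)
[H+] = 10^(-4.0)
[H+] = 1.000e-04 M

1.000e-04 M


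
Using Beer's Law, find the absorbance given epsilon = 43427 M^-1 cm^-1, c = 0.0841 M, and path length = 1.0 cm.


A = epsilon * c * l
A = 43427 * 0.0841 * 1.0
A = 3652.2107

3652.2107


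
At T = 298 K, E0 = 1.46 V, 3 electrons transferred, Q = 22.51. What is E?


E = E0 - (RT/nF) * ln(Q)
E = 1.46 - (8.314 * 298 / (3 * 96485)) * ln(22.51)
E = 1.4333 V

1.4333 V


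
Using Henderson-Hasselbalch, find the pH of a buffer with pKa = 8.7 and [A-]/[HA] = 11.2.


pH = pKa + log10([A-]/[HA])
pH = 8.7 + log10(11.2)
pH = 9.7492

9.7492


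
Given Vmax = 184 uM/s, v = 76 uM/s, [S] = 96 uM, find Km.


Km = [S] * (Vmax - v) / v
Km = 96 * (184 - 76) / 76
Km = 136.4211 uM

136.4211 uM


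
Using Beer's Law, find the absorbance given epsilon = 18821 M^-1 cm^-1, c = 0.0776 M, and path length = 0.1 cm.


A = epsilon * c * l
A = 18821 * 0.0776 * 0.1
A = 146.051

146.051


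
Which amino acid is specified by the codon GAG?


Standard genetic code lookup.
Codon GAG -> Glu

Glu


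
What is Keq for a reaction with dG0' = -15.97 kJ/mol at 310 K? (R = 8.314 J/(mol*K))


Keq = exp(-dG0 * 1000 / (R * T))
Keq = exp(-(-15.97) * 1000 / (8.314 * 310))
Keq = 490.9346

490.9346


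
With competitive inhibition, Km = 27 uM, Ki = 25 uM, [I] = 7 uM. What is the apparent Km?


Km_app = Km * (1 + [I]/Ki)
Km_app = 27 * (1 + 7/25)
Km_app = 34.56 uM

34.56 uM


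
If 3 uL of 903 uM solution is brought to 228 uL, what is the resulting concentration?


C2 = C1 * V1 / V2
C2 = 903 * 3 / 228
C2 = 11.8816 uM

11.8816 uM


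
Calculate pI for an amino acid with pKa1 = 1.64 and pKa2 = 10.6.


pI = (pKa1 + pKa2) / 2
pI = (1.64 + 10.6) / 2
pI = 6.12

6.12


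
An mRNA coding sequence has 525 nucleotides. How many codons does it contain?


codons = nucleotides / 3
codons = 525 / 3 = 175

175


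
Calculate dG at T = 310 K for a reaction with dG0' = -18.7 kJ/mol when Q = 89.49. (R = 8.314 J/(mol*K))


dG = dG0' + RT * ln(Q) / 1000
dG = -18.7 + 8.314 * 310 * ln(89.49) / 1000
dG = -7.1171 kJ/mol

-7.1171 kJ/mol


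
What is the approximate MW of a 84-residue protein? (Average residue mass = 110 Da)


MW = n_residues * 110 Da
MW = 84 * 110
MW = 9240 Da

9240 Da


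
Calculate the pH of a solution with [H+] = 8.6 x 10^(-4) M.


pH = -log10([H+])
pH = -log10(8.6 x 10^(-4))
pH = 3.0655

3.0655


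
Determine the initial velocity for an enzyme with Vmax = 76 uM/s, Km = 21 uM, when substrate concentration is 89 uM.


v = Vmax * [S] / (Km + [S])
v = 76 * 89 / (21 + 89)
v = 61.4909 uM/s

61.4909 uM/s


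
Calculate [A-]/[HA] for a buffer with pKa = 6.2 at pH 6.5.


[A-]/[HA] = 10^(pH - pKa)
= 10^(6.5 - 6.2)
= 1.9953

1.9953


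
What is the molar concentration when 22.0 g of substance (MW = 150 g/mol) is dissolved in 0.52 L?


C = (mass / MW) / volume
C = (22.0 / 150) / 0.52
C = 0.2821 M

0.2821 M


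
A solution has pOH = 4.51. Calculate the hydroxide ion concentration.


[OH-] = 10^(-pOH)
[OH-] = 10^(-4.51)
[OH-] = 3.090e-05 M

3.090e-05 M


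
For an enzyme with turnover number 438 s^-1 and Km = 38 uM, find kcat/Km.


Catalytic efficiency = kcat / Km
= 438 / 38
= 11.5263 uM^-1*s^-1

11.5263 uM^-1*s^-1


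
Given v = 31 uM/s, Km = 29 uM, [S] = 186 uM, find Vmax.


Vmax = v * (Km + [S]) / [S]
Vmax = 31 * (29 + 186) / 186
Vmax = 35.8333 uM/s

35.8333 uM/s


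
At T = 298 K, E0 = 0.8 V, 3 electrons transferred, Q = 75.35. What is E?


E = E0 - (RT/nF) * ln(Q)
E = 0.8 - (8.314 * 298 / (3 * 96485)) * ln(75.35)
E = 0.763 V

0.763 V


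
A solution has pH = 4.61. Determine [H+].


[H+] = 10^(-pH)
[H+] = 10^(-4.61)
[H+] = 2.455e-05 M

2.455e-05 M


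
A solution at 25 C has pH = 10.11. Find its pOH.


pOH = 14 - pH
pOH = 14 - 10.11
pOH = 3.89

3.89


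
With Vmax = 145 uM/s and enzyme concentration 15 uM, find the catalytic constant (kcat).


kcat = Vmax / [E]t
kcat = 145 / 15
kcat = 9.6667 s^-1

9.6667 s^-1


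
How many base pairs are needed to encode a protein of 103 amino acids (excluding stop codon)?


Each amino acid = 1 codon = 3 bp
bp = 103 * 3 = 309 bp

309 bp


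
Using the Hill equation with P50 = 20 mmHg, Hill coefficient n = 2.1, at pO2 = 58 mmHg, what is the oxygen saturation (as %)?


Y = pO2^n / (P50^n + pO2^n)
Y = 58^2.1 / (20^2.1 + 58^2.1)
Y = 90.34%

90.34%


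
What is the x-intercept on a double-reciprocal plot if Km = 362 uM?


x-intercept = -1/Km
= -1/362
= -0.0028 1/uM

-0.0028 1/uM


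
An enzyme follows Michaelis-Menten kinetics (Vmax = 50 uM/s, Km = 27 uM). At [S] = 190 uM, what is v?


v = Vmax * [S] / (Km + [S])
v = 50 * 190 / (27 + 190)
v = 43.7788 uM/s

43.7788 uM/s


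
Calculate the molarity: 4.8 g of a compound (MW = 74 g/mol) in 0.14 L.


C = (mass / MW) / volume
C = (4.8 / 74) / 0.14
C = 0.4633 M

0.4633 M


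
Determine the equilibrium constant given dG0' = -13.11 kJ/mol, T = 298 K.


Keq = exp(-dG0 * 1000 / (R * T))
Keq = exp(-(-13.11) * 1000 / (8.314 * 298))
Keq = 198.6354

198.6354


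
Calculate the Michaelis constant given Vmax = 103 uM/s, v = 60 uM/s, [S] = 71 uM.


Km = [S] * (Vmax - v) / v
Km = 71 * (103 - 60) / 60
Km = 50.8833 uM

50.8833 uM


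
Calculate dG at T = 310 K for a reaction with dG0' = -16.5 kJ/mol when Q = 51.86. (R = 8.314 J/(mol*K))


dG = dG0' + RT * ln(Q) / 1000
dG = -16.5 + 8.314 * 310 * ln(51.86) / 1000
dG = -6.3232 kJ/mol

-6.3232 kJ/mol


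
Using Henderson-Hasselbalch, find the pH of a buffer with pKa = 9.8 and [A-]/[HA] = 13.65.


pH = pKa + log10([A-]/[HA])
pH = 9.8 + log10(13.65)
pH = 10.9351

10.9351


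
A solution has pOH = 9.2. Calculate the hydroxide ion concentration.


[OH-] = 10^(-pOH)
[OH-] = 10^(-9.2)
[OH-] = 6.310e-10 M

6.310e-10 M


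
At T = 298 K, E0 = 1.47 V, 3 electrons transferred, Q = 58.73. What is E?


E = E0 - (RT/nF) * ln(Q)
E = 1.47 - (8.314 * 298 / (3 * 96485)) * ln(58.73)
E = 1.4351 V

1.4351 V


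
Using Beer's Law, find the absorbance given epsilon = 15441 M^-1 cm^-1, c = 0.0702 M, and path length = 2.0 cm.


A = epsilon * c * l
A = 15441 * 0.0702 * 2.0
A = 2167.9164

2167.9164


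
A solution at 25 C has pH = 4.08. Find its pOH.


pOH = 14 - pH
pOH = 14 - 4.08
pOH = 9.92

9.92


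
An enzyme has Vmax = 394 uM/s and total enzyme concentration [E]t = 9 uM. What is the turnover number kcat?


kcat = Vmax / [E]t
kcat = 394 / 9
kcat = 43.7778 s^-1

43.7778 s^-1


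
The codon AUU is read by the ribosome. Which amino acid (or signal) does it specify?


Standard genetic code lookup.
Codon AUU -> Ile

Ile


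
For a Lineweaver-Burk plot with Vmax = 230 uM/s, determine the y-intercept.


y-intercept = 1/Vmax
= 1/230
= 0.0043 s/uM

0.0043 s/uM


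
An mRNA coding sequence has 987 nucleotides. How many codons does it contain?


codons = nucleotides / 3
codons = 987 / 3 = 329

329


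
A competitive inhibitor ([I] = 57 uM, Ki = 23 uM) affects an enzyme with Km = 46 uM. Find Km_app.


Km_app = Km * (1 + [I]/Ki)
Km_app = 46 * (1 + 57/23)
Km_app = 160.0 uM

160.0 uM


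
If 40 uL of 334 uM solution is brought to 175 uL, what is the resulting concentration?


C2 = C1 * V1 / V2
C2 = 334 * 40 / 175
C2 = 76.3429 uM

76.3429 uM


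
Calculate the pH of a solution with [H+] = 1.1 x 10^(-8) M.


pH = -log10([H+])
pH = -log10(1.1 x 10^(-8))
pH = 7.9586

7.9586


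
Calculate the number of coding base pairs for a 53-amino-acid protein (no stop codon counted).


Each amino acid = 1 codon = 3 bp
bp = 53 * 3 = 159 bp

159 bp


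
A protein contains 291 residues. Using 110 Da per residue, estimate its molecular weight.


MW = n_residues * 110 Da
MW = 291 * 110
MW = 32010 Da

32010 Da


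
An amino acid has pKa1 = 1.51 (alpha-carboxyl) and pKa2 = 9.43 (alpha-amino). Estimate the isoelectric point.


pI = (pKa1 + pKa2) / 2
pI = (1.51 + 9.43) / 2
pI = 5.47

5.47


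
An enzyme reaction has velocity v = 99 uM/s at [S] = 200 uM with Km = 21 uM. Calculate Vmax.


Vmax = v * (Km + [S]) / [S]
Vmax = 99 * (21 + 200) / 200
Vmax = 109.395 uM/s

109.395 uM/s


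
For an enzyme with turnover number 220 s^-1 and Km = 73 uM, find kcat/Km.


Catalytic efficiency = kcat / Km
= 220 / 73
= 3.0137 uM^-1*s^-1

3.0137 uM^-1*s^-1


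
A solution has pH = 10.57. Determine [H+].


[H+] = 10^(-pH)
[H+] = 10^(-10.57)
[H+] = 2.692e-11 M

2.692e-11 M


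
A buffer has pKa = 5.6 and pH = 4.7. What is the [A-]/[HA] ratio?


[A-]/[HA] = 10^(pH - pKa)
= 10^(4.7 - 5.6)
= 0.1259

0.1259


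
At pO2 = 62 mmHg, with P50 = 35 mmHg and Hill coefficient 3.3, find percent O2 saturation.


Y = pO2^n / (P50^n + pO2^n)
Y = 62^3.3 / (35^3.3 + 62^3.3)
Y = 86.84%

86.84%


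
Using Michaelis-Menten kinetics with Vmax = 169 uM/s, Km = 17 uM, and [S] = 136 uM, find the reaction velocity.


v = Vmax * [S] / (Km + [S])
v = 169 * 136 / (17 + 136)
v = 150.2222 uM/s

150.2222 uM/s


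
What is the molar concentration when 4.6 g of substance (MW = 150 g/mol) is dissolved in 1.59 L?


C = (mass / MW) / volume
C = (4.6 / 150) / 1.59
C = 0.0193 M

0.0193 M


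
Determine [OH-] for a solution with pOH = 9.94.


[OH-] = 10^(-pOH)
[OH-] = 10^(-9.94)
[OH-] = 1.148e-10 M

1.148e-10 M


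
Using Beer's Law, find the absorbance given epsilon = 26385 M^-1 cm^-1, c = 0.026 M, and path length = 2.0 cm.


A = epsilon * c * l
A = 26385 * 0.026 * 2.0
A = 1372.02

1372.02


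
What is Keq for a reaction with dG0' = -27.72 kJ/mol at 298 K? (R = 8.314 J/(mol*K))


Keq = exp(-dG0 * 1000 / (R * T))
Keq = exp(-(-27.72) * 1000 / (8.314 * 298))
Keq = 72285.0878

72285.0878


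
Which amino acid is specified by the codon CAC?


Standard genetic code lookup.
Codon CAC -> His

His


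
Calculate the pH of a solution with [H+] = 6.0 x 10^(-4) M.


pH = -log10([H+])
pH = -log10(6.0 x 10^(-4))
pH = 3.2218

3.2218


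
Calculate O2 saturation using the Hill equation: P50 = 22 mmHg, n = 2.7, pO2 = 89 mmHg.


Y = pO2^n / (P50^n + pO2^n)
Y = 89^2.7 / (22^2.7 + 89^2.7)
Y = 97.75%

97.75%


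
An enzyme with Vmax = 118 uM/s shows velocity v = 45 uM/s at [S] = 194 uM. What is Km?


Km = [S] * (Vmax - v) / v
Km = 194 * (118 - 45) / 45
Km = 314.7111 uM

314.7111 uM


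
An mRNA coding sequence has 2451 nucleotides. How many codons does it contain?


codons = nucleotides / 3
codons = 2451 / 3 = 817

817


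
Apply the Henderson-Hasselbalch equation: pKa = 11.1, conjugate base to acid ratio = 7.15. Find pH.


pH = pKa + log10([A-]/[HA])
pH = 11.1 + log10(7.15)
pH = 11.9543

11.9543


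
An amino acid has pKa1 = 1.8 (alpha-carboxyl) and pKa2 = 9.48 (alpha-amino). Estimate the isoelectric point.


pI = (pKa1 + pKa2) / 2
pI = (1.8 + 9.48) / 2
pI = 5.64

5.64


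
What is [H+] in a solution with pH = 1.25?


[H+] = 10^(-pH)
[H+] = 10^(-1.25)
[H+] = 0.0562 M

0.0562 M


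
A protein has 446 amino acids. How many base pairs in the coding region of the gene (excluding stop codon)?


Each amino acid = 1 codon = 3 bp
bp = 446 * 3 = 1338 bp

1338 bp


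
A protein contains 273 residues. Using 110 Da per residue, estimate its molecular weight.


MW = n_residues * 110 Da
MW = 273 * 110
MW = 30030 Da

30030 Da


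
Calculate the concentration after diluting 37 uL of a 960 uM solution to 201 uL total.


C2 = C1 * V1 / V2
C2 = 960 * 37 / 201
C2 = 176.7164 uM

176.7164 uM


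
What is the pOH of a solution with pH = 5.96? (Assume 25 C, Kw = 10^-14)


pOH = 14 - pH
pOH = 14 - 5.96
pOH = 8.04

8.04


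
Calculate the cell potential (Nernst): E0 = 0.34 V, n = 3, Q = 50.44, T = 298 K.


E = E0 - (RT/nF) * ln(Q)
E = 0.34 - (8.314 * 298 / (3 * 96485)) * ln(50.44)
E = 0.3064 V

0.3064 V


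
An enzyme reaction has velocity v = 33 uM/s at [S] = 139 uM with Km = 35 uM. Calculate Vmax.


Vmax = v * (Km + [S]) / [S]
Vmax = 33 * (35 + 139) / 139
Vmax = 41.3094 uM/s

41.3094 uM/s


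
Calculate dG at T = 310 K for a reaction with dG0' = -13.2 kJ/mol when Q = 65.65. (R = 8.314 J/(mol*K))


dG = dG0' + RT * ln(Q) / 1000
dG = -13.2 + 8.314 * 310 * ln(65.65) / 1000
dG = -2.4155 kJ/mol

-2.4155 kJ/mol


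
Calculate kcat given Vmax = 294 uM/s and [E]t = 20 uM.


kcat = Vmax / [E]t
kcat = 294 / 20
kcat = 14.7 s^-1

14.7 s^-1


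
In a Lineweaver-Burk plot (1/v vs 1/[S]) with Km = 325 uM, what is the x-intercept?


x-intercept = -1/Km
= -1/325
= -0.0031 1/uM

-0.0031 1/uM


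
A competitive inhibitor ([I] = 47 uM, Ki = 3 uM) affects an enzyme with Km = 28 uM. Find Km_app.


Km_app = Km * (1 + [I]/Ki)
Km_app = 28 * (1 + 47/3)
Km_app = 466.6667 uM

466.6667 uM


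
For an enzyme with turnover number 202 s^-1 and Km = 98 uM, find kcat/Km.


Catalytic efficiency = kcat / Km
= 202 / 98
= 2.0612 uM^-1*s^-1

2.0612 uM^-1*s^-1


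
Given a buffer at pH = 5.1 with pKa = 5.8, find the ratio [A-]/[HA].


[A-]/[HA] = 10^(pH - pKa)
= 10^(5.1 - 5.8)
= 0.1995

0.1995


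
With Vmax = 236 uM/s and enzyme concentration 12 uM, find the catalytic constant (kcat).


kcat = Vmax / [E]t
kcat = 236 / 12
kcat = 19.6667 s^-1

19.6667 s^-1


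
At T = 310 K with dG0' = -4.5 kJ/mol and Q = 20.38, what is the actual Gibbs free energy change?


dG = dG0' + RT * ln(Q) / 1000
dG = -4.5 + 8.314 * 310 * ln(20.38) / 1000
dG = 3.2695 kJ/mol

3.2695 kJ/mol


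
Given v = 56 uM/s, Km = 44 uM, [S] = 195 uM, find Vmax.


Vmax = v * (Km + [S]) / [S]
Vmax = 56 * (44 + 195) / 195
Vmax = 68.6359 uM/s

68.6359 uM/s


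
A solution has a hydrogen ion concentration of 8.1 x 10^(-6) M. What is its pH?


pH = -log10([H+])
pH = -log10(8.1 x 10^(-6))
pH = 5.0915

5.0915


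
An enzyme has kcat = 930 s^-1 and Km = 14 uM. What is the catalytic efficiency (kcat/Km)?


Catalytic efficiency = kcat / Km
= 930 / 14
= 66.4286 uM^-1*s^-1

66.4286 uM^-1*s^-1


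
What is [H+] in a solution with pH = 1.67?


[H+] = 10^(-pH)
[H+] = 10^(-1.67)
[H+] = 0.0214 M

0.0214 M


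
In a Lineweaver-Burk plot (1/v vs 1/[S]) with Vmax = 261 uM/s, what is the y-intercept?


y-intercept = 1/Vmax
= 1/261
= 0.0038 s/uM

0.0038 s/uM


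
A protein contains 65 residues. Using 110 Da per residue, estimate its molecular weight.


MW = n_residues * 110 Da
MW = 65 * 110
MW = 7150 Da

7150 Da


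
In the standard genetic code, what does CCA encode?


Standard genetic code lookup.
Codon CCA -> Pro

Pro


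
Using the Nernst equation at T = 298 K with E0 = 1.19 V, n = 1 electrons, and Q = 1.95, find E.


E = E0 - (RT/nF) * ln(Q)
E = 1.19 - (8.314 * 298 / (1 * 96485)) * ln(1.95)
E = 1.1729 V

1.1729 V


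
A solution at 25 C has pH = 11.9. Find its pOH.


pOH = 14 - pH
pOH = 14 - 11.9
pOH = 2.1

2.1


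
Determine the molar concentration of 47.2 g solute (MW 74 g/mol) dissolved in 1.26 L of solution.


C = (mass / MW) / volume
C = (47.2 / 74) / 1.26
C = 0.5062 M

0.5062 M


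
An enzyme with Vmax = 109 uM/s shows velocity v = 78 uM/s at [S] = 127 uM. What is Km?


Km = [S] * (Vmax - v) / v
Km = 127 * (109 - 78) / 78
Km = 50.4744 uM

50.4744 uM


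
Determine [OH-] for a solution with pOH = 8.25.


[OH-] = 10^(-pOH)
[OH-] = 10^(-8.25)
[OH-] = 5.623e-09 M

5.623e-09 M


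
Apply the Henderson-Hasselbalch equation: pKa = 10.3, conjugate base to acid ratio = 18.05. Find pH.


pH = pKa + log10([A-]/[HA])
pH = 10.3 + log10(18.05)
pH = 11.5565

11.5565


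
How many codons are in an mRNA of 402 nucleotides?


codons = nucleotides / 3
codons = 402 / 3 = 134

134


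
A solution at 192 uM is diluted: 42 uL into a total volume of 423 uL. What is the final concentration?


C2 = C1 * V1 / V2
C2 = 192 * 42 / 423
C2 = 19.0638 uM

19.0638 uM


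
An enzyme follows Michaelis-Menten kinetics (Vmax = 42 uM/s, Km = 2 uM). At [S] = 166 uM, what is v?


v = Vmax * [S] / (Km + [S])
v = 42 * 166 / (2 + 166)
v = 41.5 uM/s

41.5 uM/s


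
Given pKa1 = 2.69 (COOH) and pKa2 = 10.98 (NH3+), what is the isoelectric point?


pI = (pKa1 + pKa2) / 2
pI = (2.69 + 10.98) / 2
pI = 6.835

6.835


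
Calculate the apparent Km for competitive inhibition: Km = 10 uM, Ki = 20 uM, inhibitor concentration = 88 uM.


Km_app = Km * (1 + [I]/Ki)
Km_app = 10 * (1 + 88/20)
Km_app = 54.0 uM

54.0 uM


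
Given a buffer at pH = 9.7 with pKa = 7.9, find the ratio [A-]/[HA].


[A-]/[HA] = 10^(pH - pKa)
= 10^(9.7 - 7.9)
= 63.0957

63.0957


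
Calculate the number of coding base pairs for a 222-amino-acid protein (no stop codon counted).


Each amino acid = 1 codon = 3 bp
bp = 222 * 3 = 666 bp

666 bp


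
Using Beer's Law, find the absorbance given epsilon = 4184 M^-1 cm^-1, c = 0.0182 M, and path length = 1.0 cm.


A = epsilon * c * l
A = 4184 * 0.0182 * 1.0
A = 76.1488

76.1488


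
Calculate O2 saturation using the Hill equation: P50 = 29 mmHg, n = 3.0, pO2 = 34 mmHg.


Y = pO2^n / (P50^n + pO2^n)
Y = 34^3.0 / (29^3.0 + 34^3.0)
Y = 61.71%

61.71%


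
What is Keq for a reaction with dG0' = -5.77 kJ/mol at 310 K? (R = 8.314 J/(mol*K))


Keq = exp(-dG0 * 1000 / (R * T))
Keq = exp(-(-5.77) * 1000 / (8.314 * 310))
Keq = 9.3815

9.3815


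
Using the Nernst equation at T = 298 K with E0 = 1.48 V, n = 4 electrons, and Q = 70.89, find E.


E = E0 - (RT/nF) * ln(Q)
E = 1.48 - (8.314 * 298 / (4 * 96485)) * ln(70.89)
E = 1.4526 V

1.4526 V


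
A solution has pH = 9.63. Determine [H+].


[H+] = 10^(-pH)
[H+] = 10^(-9.63)
[H+] = 2.344e-10 M

2.344e-10 M


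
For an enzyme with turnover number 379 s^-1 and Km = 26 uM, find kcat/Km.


Catalytic efficiency = kcat / Km
= 379 / 26
= 14.5769 uM^-1*s^-1

14.5769 uM^-1*s^-1


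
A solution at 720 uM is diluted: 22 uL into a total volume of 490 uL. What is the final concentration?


C2 = C1 * V1 / V2
C2 = 720 * 22 / 490
C2 = 32.3265 uM

32.3265 uM


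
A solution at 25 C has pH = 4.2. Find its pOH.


pOH = 14 - pH
pOH = 14 - 4.2
pOH = 9.8

9.8


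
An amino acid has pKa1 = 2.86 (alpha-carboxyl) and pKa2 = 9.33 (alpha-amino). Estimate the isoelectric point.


pI = (pKa1 + pKa2) / 2
pI = (2.86 + 9.33) / 2
pI = 6.095

6.095


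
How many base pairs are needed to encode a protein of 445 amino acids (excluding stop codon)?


Each amino acid = 1 codon = 3 bp
bp = 445 * 3 = 1335 bp

1335 bp


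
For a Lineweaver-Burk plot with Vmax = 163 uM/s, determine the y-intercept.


y-intercept = 1/Vmax
= 1/163
= 0.0061 s/uM

0.0061 s/uM


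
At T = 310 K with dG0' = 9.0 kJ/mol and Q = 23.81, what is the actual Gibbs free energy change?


dG = dG0' + RT * ln(Q) / 1000
dG = 9.0 + 8.314 * 310 * ln(23.81) / 1000
dG = 17.1704 kJ/mol

17.1704 kJ/mol


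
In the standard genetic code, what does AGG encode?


Standard genetic code lookup.
Codon AGG -> Arg

Arg


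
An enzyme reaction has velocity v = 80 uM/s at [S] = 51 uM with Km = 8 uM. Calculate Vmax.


Vmax = v * (Km + [S]) / [S]
Vmax = 80 * (8 + 51) / 51
Vmax = 92.549 uM/s

92.549 uM/s


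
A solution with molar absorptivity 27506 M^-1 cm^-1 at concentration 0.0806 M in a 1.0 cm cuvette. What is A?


A = epsilon * c * l
A = 27506 * 0.0806 * 1.0
A = 2216.9836

2216.9836


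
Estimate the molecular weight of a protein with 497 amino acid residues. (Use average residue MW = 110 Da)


MW = n_residues * 110 Da
MW = 497 * 110
MW = 54670 Da

54670 Da


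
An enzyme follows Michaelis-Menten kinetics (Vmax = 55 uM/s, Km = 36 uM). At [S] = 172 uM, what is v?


v = Vmax * [S] / (Km + [S])
v = 55 * 172 / (36 + 172)
v = 45.4808 uM/s

45.4808 uM/s


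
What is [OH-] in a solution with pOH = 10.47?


[OH-] = 10^(-pOH)
[OH-] = 10^(-10.47)
[OH-] = 3.388e-11 M

3.388e-11 M


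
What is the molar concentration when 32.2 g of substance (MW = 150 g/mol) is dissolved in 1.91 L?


C = (mass / MW) / volume
C = (32.2 / 150) / 1.91
C = 0.1124 M

0.1124 M


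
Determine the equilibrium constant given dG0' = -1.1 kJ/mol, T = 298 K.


Keq = exp(-dG0 * 1000 / (R * T))
Keq = exp(-(-1.1) * 1000 / (8.314 * 298))
Keq = 1.5589

1.5589


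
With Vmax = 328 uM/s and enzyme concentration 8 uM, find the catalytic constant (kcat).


kcat = Vmax / [E]t
kcat = 328 / 8
kcat = 41.0 s^-1

41.0 s^-1


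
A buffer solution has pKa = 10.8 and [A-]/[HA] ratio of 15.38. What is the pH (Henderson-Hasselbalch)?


pH = pKa + log10([A-]/[HA])
pH = 10.8 + log10(15.38)
pH = 11.987

11.987


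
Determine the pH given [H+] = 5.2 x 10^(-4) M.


pH = -log10([H+])
pH = -log10(5.2 x 10^(-4))
pH = 3.284

3.284


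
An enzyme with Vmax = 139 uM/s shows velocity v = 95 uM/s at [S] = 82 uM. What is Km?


Km = [S] * (Vmax - v) / v
Km = 82 * (139 - 95) / 95
Km = 37.9789 uM

37.9789 uM


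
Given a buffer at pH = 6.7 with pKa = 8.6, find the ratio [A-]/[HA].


[A-]/[HA] = 10^(pH - pKa)
= 10^(6.7 - 8.6)
= 0.0126

0.0126


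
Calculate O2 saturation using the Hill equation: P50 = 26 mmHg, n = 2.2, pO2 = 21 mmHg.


Y = pO2^n / (P50^n + pO2^n)
Y = 21^2.2 / (26^2.2 + 21^2.2)
Y = 38.46%

38.46%


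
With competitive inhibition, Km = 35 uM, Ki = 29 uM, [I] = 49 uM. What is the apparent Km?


Km_app = Km * (1 + [I]/Ki)
Km_app = 35 * (1 + 49/29)
Km_app = 94.1379 uM

94.1379 uM


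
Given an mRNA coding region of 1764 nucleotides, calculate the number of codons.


codons = nucleotides / 3
codons = 1764 / 3 = 588

588


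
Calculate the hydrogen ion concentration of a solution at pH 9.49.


[H+] = 10^(-pH)
[H+] = 10^(-9.49)
[H+] = 3.236e-10 M

3.236e-10 M


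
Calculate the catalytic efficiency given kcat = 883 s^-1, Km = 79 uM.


Catalytic efficiency = kcat / Km
= 883 / 79
= 11.1772 uM^-1*s^-1

11.1772 uM^-1*s^-1


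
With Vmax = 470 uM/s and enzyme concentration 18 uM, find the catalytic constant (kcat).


kcat = Vmax / [E]t
kcat = 470 / 18
kcat = 26.1111 s^-1

26.1111 s^-1


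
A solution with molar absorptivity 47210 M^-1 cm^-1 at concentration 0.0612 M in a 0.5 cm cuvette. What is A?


A = epsilon * c * l
A = 47210 * 0.0612 * 0.5
A = 1444.626

1444.626


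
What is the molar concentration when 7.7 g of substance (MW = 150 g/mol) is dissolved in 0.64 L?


C = (mass / MW) / volume
C = (7.7 / 150) / 0.64
C = 0.0802 M

0.0802 M


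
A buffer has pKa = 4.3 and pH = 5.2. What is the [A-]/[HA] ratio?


[A-]/[HA] = 10^(pH - pKa)
= 10^(5.2 - 4.3)
= 7.9433

7.9433


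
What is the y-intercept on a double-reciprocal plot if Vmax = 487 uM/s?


y-intercept = 1/Vmax
= 1/487
= 0.0021 s/uM

0.0021 s/uM


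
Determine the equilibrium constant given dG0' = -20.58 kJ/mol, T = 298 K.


Keq = exp(-dG0 * 1000 / (R * T))
Keq = exp(-(-20.58) * 1000 / (8.314 * 298))
Keq = 4050.1915

4050.1915


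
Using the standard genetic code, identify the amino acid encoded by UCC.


Standard genetic code lookup.
Codon UCC -> Ser

Ser


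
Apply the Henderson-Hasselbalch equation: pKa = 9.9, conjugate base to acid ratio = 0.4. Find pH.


pH = pKa + log10([A-]/[HA])
pH = 9.9 + log10(0.4)
pH = 9.5021

9.5021


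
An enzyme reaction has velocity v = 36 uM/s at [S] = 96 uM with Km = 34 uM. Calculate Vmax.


Vmax = v * (Km + [S]) / [S]
Vmax = 36 * (34 + 96) / 96
Vmax = 48.75 uM/s

48.75 uM/s


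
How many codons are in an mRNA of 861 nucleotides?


codons = nucleotides / 3
codons = 861 / 3 = 287

287


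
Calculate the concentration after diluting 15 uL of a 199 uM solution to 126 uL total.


C2 = C1 * V1 / V2
C2 = 199 * 15 / 126
C2 = 23.6905 uM

23.6905 uM


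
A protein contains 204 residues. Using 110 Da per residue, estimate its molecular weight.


MW = n_residues * 110 Da
MW = 204 * 110
MW = 22440 Da

22440 Da


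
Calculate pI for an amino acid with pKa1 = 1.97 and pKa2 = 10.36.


pI = (pKa1 + pKa2) / 2
pI = (1.97 + 10.36) / 2
pI = 6.165

6.165


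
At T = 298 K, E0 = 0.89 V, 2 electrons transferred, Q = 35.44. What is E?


E = E0 - (RT/nF) * ln(Q)
E = 0.89 - (8.314 * 298 / (2 * 96485)) * ln(35.44)
E = 0.8442 V

0.8442 V


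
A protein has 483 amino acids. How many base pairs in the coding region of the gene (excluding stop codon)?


Each amino acid = 1 codon = 3 bp
bp = 483 * 3 = 1449 bp

1449 bp


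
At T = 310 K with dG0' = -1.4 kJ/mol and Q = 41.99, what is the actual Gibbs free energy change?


dG = dG0' + RT * ln(Q) / 1000
dG = -1.4 + 8.314 * 310 * ln(41.99) / 1000
dG = 8.2326 kJ/mol

8.2326 kJ/mol


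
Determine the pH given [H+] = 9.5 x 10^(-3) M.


pH = -log10([H+])
pH = -log10(9.5 x 10^(-3))
pH = 2.0223

2.0223


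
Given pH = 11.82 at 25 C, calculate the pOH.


pOH = 14 - pH
pOH = 14 - 11.82
pOH = 2.18

2.18


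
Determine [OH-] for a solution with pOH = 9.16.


[OH-] = 10^(-pOH)
[OH-] = 10^(-9.16)
[OH-] = 6.918e-10 M

6.918e-10 M


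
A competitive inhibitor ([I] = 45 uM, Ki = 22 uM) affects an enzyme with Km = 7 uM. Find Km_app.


Km_app = Km * (1 + [I]/Ki)
Km_app = 7 * (1 + 45/22)
Km_app = 21.3182 uM

21.3182 uM


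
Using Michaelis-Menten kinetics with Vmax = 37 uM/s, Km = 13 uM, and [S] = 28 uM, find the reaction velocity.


v = Vmax * [S] / (Km + [S])
v = 37 * 28 / (13 + 28)
v = 25.2683 uM/s

25.2683 uM/s


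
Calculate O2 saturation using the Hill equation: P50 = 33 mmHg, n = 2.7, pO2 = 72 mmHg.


Y = pO2^n / (P50^n + pO2^n)
Y = 72^2.7 / (33^2.7 + 72^2.7)
Y = 89.15%

89.15%


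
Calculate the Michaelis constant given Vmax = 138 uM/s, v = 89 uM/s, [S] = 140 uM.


Km = [S] * (Vmax - v) / v
Km = 140 * (138 - 89) / 89
Km = 77.0787 uM

77.0787 uM


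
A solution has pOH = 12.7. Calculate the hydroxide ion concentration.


[OH-] = 10^(-pOH)
[OH-] = 10^(-12.7)
[OH-] = 1.995e-13 M

1.995e-13 M


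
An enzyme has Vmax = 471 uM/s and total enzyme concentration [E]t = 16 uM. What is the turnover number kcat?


kcat = Vmax / [E]t
kcat = 471 / 16
kcat = 29.4375 s^-1

29.4375 s^-1


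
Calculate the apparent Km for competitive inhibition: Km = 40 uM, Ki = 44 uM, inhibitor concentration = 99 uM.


Km_app = Km * (1 + [I]/Ki)
Km_app = 40 * (1 + 99/44)
Km_app = 130.0 uM

130.0 uM


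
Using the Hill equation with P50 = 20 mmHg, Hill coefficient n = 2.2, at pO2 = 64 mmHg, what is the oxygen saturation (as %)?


Y = pO2^n / (P50^n + pO2^n)
Y = 64^2.2 / (20^2.2 + 64^2.2)
Y = 92.82%

92.82%


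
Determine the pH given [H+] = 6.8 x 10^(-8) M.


pH = -log10([H+])
pH = -log10(6.8 x 10^(-8))
pH = 7.1675

7.1675


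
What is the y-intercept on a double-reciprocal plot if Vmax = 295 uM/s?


y-intercept = 1/Vmax
= 1/295
= 0.0034 s/uM

0.0034 s/uM


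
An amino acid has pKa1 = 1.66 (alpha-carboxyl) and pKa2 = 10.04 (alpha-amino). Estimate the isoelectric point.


pI = (pKa1 + pKa2) / 2
pI = (1.66 + 10.04) / 2
pI = 5.85

5.85


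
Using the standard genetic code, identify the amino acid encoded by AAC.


Standard genetic code lookup.
Codon AAC -> Asn

Asn


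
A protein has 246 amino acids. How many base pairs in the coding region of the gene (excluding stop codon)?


Each amino acid = 1 codon = 3 bp
bp = 246 * 3 = 738 bp

738 bp


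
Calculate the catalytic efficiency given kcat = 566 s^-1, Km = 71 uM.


Catalytic efficiency = kcat / Km
= 566 / 71
= 7.9718 uM^-1*s^-1

7.9718 uM^-1*s^-1


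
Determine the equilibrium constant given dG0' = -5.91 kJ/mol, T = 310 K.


Keq = exp(-dG0 * 1000 / (R * T))
Keq = exp(-(-5.91) * 1000 / (8.314 * 310))
Keq = 9.9052

9.9052


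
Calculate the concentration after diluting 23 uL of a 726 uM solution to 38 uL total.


C2 = C1 * V1 / V2
C2 = 726 * 23 / 38
C2 = 439.4211 uM

439.4211 uM


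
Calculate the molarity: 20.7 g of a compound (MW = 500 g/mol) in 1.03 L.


C = (mass / MW) / volume
C = (20.7 / 500) / 1.03
C = 0.0402 M

0.0402 M


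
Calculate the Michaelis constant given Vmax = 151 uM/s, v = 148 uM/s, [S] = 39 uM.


Km = [S] * (Vmax - v) / v
Km = 39 * (151 - 148) / 148
Km = 0.7905 uM

0.7905 uM


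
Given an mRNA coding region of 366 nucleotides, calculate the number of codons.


codons = nucleotides / 3
codons = 366 / 3 = 122

122


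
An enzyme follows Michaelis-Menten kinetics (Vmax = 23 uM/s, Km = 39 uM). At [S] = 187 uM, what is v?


v = Vmax * [S] / (Km + [S])
v = 23 * 187 / (39 + 187)
v = 19.031 uM/s

19.031 uM/s


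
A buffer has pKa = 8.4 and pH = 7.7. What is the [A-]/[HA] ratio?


[A-]/[HA] = 10^(pH - pKa)
= 10^(7.7 - 8.4)
= 0.1995

0.1995


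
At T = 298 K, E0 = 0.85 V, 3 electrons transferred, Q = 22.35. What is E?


E = E0 - (RT/nF) * ln(Q)
E = 0.85 - (8.314 * 298 / (3 * 96485)) * ln(22.35)
E = 0.8234 V

0.8234 V


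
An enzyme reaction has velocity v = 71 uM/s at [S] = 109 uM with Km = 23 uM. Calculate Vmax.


Vmax = v * (Km + [S]) / [S]
Vmax = 71 * (23 + 109) / 109
Vmax = 85.9817 uM/s

85.9817 uM/s


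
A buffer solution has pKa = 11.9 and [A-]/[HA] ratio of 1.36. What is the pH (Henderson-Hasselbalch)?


pH = pKa + log10([A-]/[HA])
pH = 11.9 + log10(1.36)
pH = 12.0335

12.0335


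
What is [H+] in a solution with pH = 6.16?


[H+] = 10^(-pH)
[H+] = 10^(-6.16)
[H+] = 6.918e-07 M

6.918e-07 M


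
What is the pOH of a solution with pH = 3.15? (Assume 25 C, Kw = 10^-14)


pOH = 14 - pH
pOH = 14 - 3.15
pOH = 10.85

10.85


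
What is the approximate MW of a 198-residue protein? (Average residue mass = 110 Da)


MW = n_residues * 110 Da
MW = 198 * 110
MW = 21780 Da

21780 Da


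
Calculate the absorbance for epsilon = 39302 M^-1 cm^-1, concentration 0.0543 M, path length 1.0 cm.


A = epsilon * c * l
A = 39302 * 0.0543 * 1.0
A = 2134.0986

2134.0986


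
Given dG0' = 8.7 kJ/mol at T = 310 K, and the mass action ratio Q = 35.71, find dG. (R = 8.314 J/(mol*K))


dG = dG0' + RT * ln(Q) / 1000
dG = 8.7 + 8.314 * 310 * ln(35.71) / 1000
dG = 17.9151 kJ/mol

17.9151 kJ/mol


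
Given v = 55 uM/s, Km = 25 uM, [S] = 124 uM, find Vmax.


Vmax = v * (Km + [S]) / [S]
Vmax = 55 * (25 + 124) / 124
Vmax = 66.0887 uM/s

66.0887 uM/s


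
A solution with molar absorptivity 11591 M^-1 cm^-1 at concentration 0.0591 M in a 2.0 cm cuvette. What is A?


A = epsilon * c * l
A = 11591 * 0.0591 * 2.0
A = 1370.0562

1370.0562


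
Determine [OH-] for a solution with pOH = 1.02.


[OH-] = 10^(-pOH)
[OH-] = 10^(-1.02)
[OH-] = 0.0955 M

0.0955 M


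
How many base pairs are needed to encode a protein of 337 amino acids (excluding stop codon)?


Each amino acid = 1 codon = 3 bp
bp = 337 * 3 = 1011 bp

1011 bp


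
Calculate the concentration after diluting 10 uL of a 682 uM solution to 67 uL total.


C2 = C1 * V1 / V2
C2 = 682 * 10 / 67
C2 = 101.791 uM

101.791 uM


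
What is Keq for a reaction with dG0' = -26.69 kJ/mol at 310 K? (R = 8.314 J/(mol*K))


Keq = exp(-dG0 * 1000 / (R * T))
Keq = exp(-(-26.69) * 1000 / (8.314 * 310))
Keq = 31433.7672

31433.7672


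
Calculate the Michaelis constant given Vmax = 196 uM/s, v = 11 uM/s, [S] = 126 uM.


Km = [S] * (Vmax - v) / v
Km = 126 * (196 - 11) / 11
Km = 2119.0909 uM

2119.0909 uM


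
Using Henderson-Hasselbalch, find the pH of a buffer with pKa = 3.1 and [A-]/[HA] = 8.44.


pH = pKa + log10([A-]/[HA])
pH = 3.1 + log10(8.44)
pH = 4.0263

4.0263


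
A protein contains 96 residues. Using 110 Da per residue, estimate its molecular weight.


MW = n_residues * 110 Da
MW = 96 * 110
MW = 10560 Da

10560 Da


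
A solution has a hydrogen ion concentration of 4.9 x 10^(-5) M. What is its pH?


pH = -log10([H+])
pH = -log10(4.9 x 10^(-5))
pH = 4.3098

4.3098


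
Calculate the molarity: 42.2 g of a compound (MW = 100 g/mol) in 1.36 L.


C = (mass / MW) / volume
C = (42.2 / 100) / 1.36
C = 0.3103 M

0.3103 M


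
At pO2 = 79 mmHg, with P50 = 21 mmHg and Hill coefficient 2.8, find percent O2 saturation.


Y = pO2^n / (P50^n + pO2^n)
Y = 79^2.8 / (21^2.8 + 79^2.8)
Y = 97.61%

97.61%


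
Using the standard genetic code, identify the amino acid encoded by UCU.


Standard genetic code lookup.
Codon UCU -> Ser

Ser


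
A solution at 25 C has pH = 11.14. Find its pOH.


pOH = 14 - pH
pOH = 14 - 11.14
pOH = 2.86

2.86


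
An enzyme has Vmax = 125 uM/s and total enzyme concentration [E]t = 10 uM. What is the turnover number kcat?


kcat = Vmax / [E]t
kcat = 125 / 10
kcat = 12.5 s^-1

12.5 s^-1


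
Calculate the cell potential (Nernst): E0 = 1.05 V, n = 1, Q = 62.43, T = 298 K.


E = E0 - (RT/nF) * ln(Q)
E = 1.05 - (8.314 * 298 / (1 * 96485)) * ln(62.43)
E = 0.9438 V

0.9438 V


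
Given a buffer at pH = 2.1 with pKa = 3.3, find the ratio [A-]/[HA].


[A-]/[HA] = 10^(pH - pKa)
= 10^(2.1 - 3.3)
= 0.0631

0.0631


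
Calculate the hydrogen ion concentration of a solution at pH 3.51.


[H+] = 10^(-pH)
[H+] = 10^(-3.51)
[H+] = 3.090e-04 M

3.090e-04 M


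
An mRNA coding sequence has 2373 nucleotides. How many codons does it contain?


codons = nucleotides / 3
codons = 2373 / 3 = 791

791


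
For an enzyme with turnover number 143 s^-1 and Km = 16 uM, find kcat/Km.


Catalytic efficiency = kcat / Km
= 143 / 16
= 8.9375 uM^-1*s^-1

8.9375 uM^-1*s^-1


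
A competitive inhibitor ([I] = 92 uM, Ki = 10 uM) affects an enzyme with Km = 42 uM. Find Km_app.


Km_app = Km * (1 + [I]/Ki)
Km_app = 42 * (1 + 92/10)
Km_app = 428.4 uM

428.4 uM


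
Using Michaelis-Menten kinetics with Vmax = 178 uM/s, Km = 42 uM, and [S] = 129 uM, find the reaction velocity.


v = Vmax * [S] / (Km + [S])
v = 178 * 129 / (42 + 129)
v = 134.2807 uM/s

134.2807 uM/s


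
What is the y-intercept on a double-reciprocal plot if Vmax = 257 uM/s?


y-intercept = 1/Vmax
= 1/257
= 0.0039 s/uM

0.0039 s/uM


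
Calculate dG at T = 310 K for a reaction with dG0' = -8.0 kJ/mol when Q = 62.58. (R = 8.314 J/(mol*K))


dG = dG0' + RT * ln(Q) / 1000
dG = -8.0 + 8.314 * 310 * ln(62.58) / 1000
dG = 2.661 kJ/mol

2.661 kJ/mol


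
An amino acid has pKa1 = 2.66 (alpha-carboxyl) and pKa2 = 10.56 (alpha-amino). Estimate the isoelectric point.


pI = (pKa1 + pKa2) / 2
pI = (2.66 + 10.56) / 2
pI = 6.61

6.61


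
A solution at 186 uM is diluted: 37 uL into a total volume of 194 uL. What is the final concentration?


C2 = C1 * V1 / V2
C2 = 186 * 37 / 194
C2 = 35.4742 uM

35.4742 uM


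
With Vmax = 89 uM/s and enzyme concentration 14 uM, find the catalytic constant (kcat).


kcat = Vmax / [E]t
kcat = 89 / 14
kcat = 6.3571 s^-1

6.3571 s^-1


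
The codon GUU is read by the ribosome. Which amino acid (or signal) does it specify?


Standard genetic code lookup.
Codon GUU -> Val

Val


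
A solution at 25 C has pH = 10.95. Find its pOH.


pOH = 14 - pH
pOH = 14 - 10.95
pOH = 3.05

3.05


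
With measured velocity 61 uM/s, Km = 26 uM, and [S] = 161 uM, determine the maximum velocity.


Vmax = v * (Km + [S]) / [S]
Vmax = 61 * (26 + 161) / 161
Vmax = 70.8509 uM/s

70.8509 uM/s


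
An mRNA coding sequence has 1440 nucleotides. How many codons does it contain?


codons = nucleotides / 3
codons = 1440 / 3 = 480

480


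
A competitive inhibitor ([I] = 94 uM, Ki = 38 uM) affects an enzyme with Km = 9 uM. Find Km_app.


Km_app = Km * (1 + [I]/Ki)
Km_app = 9 * (1 + 94/38)
Km_app = 31.2632 uM

31.2632 uM


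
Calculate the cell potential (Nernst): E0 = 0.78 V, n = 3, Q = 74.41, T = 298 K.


E = E0 - (RT/nF) * ln(Q)
E = 0.78 - (8.314 * 298 / (3 * 96485)) * ln(74.41)
E = 0.7431 V

0.7431 V


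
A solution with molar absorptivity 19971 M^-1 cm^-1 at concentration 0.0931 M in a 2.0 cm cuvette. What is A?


A = epsilon * c * l
A = 19971 * 0.0931 * 2.0
A = 3718.6002

3718.6002


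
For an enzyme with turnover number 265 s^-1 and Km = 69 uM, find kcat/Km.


Catalytic efficiency = kcat / Km
= 265 / 69
= 3.8406 uM^-1*s^-1

3.8406 uM^-1*s^-1


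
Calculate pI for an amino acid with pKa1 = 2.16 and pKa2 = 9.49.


pI = (pKa1 + pKa2) / 2
pI = (2.16 + 9.49) / 2
pI = 5.825

5.825


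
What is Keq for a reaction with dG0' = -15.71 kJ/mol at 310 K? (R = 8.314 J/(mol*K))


Keq = exp(-dG0 * 1000 / (R * T))
Keq = exp(-(-15.71) * 1000 / (8.314 * 310))
Keq = 443.8256

443.8256


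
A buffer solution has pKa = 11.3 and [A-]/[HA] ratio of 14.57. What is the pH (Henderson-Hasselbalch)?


pH = pKa + log10([A-]/[HA])
pH = 11.3 + log10(14.57)
pH = 12.4635

12.4635


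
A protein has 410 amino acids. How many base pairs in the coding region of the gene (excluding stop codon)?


Each amino acid = 1 codon = 3 bp
bp = 410 * 3 = 1230 bp

1230 bp


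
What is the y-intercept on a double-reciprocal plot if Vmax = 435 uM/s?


y-intercept = 1/Vmax
= 1/435
= 0.0023 s/uM

0.0023 s/uM


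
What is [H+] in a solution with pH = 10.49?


[H+] = 10^(-pH)
[H+] = 10^(-10.49)
[H+] = 3.236e-11 M

3.236e-11 M


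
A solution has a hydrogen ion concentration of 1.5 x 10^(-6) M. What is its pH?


pH = -log10([H+])
pH = -log10(1.5 x 10^(-6))
pH = 5.8239

5.8239


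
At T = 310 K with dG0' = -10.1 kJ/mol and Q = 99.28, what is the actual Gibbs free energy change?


dG = dG0' + RT * ln(Q) / 1000
dG = -10.1 + 8.314 * 310 * ln(99.28) / 1000
dG = 1.7505 kJ/mol

1.7505 kJ/mol


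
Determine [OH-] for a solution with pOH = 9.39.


[OH-] = 10^(-pOH)
[OH-] = 10^(-9.39)
[OH-] = 4.074e-10 M

4.074e-10 M


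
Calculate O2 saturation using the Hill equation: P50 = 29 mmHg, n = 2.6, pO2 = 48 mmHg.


Y = pO2^n / (P50^n + pO2^n)
Y = 48^2.6 / (29^2.6 + 48^2.6)
Y = 78.75%

78.75%


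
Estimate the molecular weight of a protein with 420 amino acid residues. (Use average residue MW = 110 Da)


MW = n_residues * 110 Da
MW = 420 * 110
MW = 46200 Da

46200 Da


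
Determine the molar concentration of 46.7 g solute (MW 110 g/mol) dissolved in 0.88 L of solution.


C = (mass / MW) / volume
C = (46.7 / 110) / 0.88
C = 0.4824 M

0.4824 M


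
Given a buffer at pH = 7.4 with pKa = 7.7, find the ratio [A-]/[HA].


[A-]/[HA] = 10^(pH - pKa)
= 10^(7.4 - 7.7)
= 0.5012

0.5012


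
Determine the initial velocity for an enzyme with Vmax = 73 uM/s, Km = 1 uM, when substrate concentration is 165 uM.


v = Vmax * [S] / (Km + [S])
v = 73 * 165 / (1 + 165)
v = 72.5602 uM/s

72.5602 uM/s


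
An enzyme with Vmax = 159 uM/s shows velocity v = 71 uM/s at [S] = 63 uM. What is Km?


Km = [S] * (Vmax - v) / v
Km = 63 * (159 - 71) / 71
Km = 78.0845 uM

78.0845 uM


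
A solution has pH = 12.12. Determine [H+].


[H+] = 10^(-pH)
[H+] = 10^(-12.12)
[H+] = 7.586e-13 M

7.586e-13 M


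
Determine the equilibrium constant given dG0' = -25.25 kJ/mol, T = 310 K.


Keq = exp(-dG0 * 1000 / (R * T))
Keq = exp(-(-25.25) * 1000 / (8.314 * 310))
Keq = 17978.3297

17978.3297


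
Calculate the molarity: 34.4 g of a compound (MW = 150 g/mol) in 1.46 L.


C = (mass / MW) / volume
C = (34.4 / 150) / 1.46
C = 0.1571 M

0.1571 M


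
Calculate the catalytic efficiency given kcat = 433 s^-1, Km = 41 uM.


Catalytic efficiency = kcat / Km
= 433 / 41
= 10.561 uM^-1*s^-1

10.561 uM^-1*s^-1


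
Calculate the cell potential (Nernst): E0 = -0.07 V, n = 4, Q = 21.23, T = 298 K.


E = E0 - (RT/nF) * ln(Q)
E = -0.07 - (8.314 * 298 / (4 * 96485)) * ln(21.23)
E = -0.0896 V

-0.0896 V
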